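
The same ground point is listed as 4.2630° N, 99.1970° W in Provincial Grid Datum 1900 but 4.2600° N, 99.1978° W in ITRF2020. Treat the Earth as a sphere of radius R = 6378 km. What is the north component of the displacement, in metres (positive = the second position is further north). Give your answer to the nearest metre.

ΔN = -334 m

Δφ = 4.2600° − 4.2630° = -0.0030°; Δλ = -99.1978° − -99.1970° = -0.0008°.
1° along a meridian = πR/180 = 111317 m.
ΔN = Δφ × 111317 = -334.0 m; ΔE = Δλ × 111317 × cos(4.2630°) = -0.0008 × 111317 × 0.997233 = -88.8 m.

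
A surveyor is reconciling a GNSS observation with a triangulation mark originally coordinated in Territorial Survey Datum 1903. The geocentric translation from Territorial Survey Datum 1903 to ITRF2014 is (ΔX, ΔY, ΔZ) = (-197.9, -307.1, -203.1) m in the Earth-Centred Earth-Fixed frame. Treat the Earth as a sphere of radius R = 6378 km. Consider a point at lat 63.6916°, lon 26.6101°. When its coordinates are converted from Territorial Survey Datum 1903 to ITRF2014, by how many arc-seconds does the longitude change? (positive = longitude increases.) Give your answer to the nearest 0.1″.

Δλ = -13.6″

sin φ = 0.896421, cos φ = 0.443203, sin λ = 0.447917, cos λ = 0.894075.
East component: ΔE = −sin λ·ΔX + cos λ·ΔY = −(0.447917)(-197.9) + (0.894075)(-307.1) = -185.93 m.
1° of latitude spans πR/180 = 111317 m; at latitude φ, 1° of longitude spans that × cos φ = 49336.0 m, so Δλ = -185.93 / 49336.0 × 3600 = -13.567″.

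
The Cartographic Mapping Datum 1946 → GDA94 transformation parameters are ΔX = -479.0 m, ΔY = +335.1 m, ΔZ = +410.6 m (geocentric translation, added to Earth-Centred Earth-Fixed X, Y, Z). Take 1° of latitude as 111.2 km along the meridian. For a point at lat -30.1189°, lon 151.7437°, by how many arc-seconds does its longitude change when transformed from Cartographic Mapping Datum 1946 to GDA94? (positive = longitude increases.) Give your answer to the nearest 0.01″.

Δλ = -2.56″

sin φ = -0.501796, cos φ = 0.864986, sin λ = 0.473417, cos λ = -0.880839.
East component: ΔE = −sin λ·ΔX + cos λ·ΔY = −(0.473417)(-479.0) + (-0.880839)(335.1) = -68.40 m.
1° of latitude spans 111200 m; at latitude φ, 1° of longitude spans that × cos φ = 96186.4 m, so Δλ = -68.40 / 96186.4 × 3600 = -2.560″.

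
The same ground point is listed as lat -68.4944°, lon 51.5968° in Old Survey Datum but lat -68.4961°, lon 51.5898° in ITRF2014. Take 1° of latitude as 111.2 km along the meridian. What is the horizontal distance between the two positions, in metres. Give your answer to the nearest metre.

Δφ = -68.4961° − -68.4944° = -0.0017°; Δλ = 51.5898° − 51.5968° = -0.0070°.
ΔN = Δφ × 111200 = -189.0 m; ΔE = Δλ × 111200 × cos(-68.4944°) = -0.0070 × 111200 × 0.366592 = -285.4 m.
Distance = √(ΔE² + ΔN²) = √((-285.4)² + (-189.0)²) = 342.3 m.

342 m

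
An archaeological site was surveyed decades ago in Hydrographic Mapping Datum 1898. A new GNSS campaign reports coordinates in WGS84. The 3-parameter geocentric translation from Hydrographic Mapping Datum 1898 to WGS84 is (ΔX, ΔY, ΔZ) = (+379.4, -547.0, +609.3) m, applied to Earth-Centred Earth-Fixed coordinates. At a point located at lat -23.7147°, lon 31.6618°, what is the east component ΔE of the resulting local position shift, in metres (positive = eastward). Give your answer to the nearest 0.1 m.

The local east axis at (φ, λ) is (−sin λ, cos λ, 0), so ΔE = −sin(31.6618°)·379.4 + cos(31.6618°)·(-547.0) = -664.73 m.

ΔE = -664.7 m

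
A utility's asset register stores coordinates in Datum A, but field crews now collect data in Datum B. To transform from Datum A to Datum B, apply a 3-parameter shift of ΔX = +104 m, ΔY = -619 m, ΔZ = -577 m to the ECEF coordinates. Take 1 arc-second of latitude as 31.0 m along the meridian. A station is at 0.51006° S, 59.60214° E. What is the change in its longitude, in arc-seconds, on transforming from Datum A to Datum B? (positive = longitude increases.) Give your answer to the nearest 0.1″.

sin φ = -0.008902, cos φ = 0.999960, sin λ = 0.862533, cos λ = 0.506002.
East component: ΔE = −sin λ·ΔX + cos λ·ΔY = −(0.862533)(104) + (0.506002)(-619) = -402.92 m.
1° of latitude spans 3600 × 31.00 = 111600 m; at latitude φ, 1° of longitude spans that × cos φ = 111595.6 m, so Δλ = -402.92 / 111595.6 × 3600 = -12.998″.

Δλ = -13.0″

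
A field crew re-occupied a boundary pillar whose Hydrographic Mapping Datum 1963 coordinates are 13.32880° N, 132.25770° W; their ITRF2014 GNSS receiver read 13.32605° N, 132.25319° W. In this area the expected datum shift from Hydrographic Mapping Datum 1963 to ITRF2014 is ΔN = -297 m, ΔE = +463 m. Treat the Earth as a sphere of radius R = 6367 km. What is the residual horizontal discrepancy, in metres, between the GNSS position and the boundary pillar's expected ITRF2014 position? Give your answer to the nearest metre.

26 m

Observed coordinate differences: Δφ = -0.00275°, Δλ = +0.00451°.
Converting to metres (1° lat = 111125 m, cos φ = 0.973063): observed ΔN = -305.6 m, observed ΔE = 487.7 m.
Subtracting the expected shift leaves a residual of -305.6 − (-297) = -8.6 m north and 487.7 − (463) = 24.7 m east.
Residual distance = √((-8.6)² + 24.7²) = 26.1 m.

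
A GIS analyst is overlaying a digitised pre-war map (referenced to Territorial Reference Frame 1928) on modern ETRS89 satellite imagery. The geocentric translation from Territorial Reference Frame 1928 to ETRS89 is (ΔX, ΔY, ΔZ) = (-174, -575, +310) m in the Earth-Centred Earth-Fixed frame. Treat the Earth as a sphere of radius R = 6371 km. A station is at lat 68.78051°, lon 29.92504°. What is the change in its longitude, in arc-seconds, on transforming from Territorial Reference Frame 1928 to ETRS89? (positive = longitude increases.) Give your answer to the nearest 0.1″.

Δλ = -36.8″

sin φ = 0.932201, cos φ = 0.361942, sin λ = 0.498867, cos λ = 0.866679.
East component: ΔE = −sin λ·ΔX + cos λ·ΔY = −(0.498867)(-174) + (0.866679)(-575) = -411.54 m.
1° of latitude spans πR/180 = 111195 m; at latitude φ, 1° of longitude spans that × cos φ = 40246.1 m, so Δλ = -411.54 / 40246.1 × 3600 = -36.812″.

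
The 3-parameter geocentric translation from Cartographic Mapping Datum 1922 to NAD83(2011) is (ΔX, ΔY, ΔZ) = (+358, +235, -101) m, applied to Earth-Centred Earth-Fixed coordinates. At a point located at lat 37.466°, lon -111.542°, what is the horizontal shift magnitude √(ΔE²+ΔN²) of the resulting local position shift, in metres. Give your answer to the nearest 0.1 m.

The local east axis at (φ, λ) is (−sin λ, cos λ, 0), so ΔE = −sin(-111.542°)·358 + cos(-111.542°)·235 = 246.71 m.
The local north axis is (−sin φ cos λ, −sin φ sin λ, cos φ), giving ΔN = 79.961 + 132.963 − 80.165 = 132.76 m.
Horizontal magnitude = √(ΔE² + ΔN²) = √(246.71² + 132.76²) = 280.16 m.

280.2 m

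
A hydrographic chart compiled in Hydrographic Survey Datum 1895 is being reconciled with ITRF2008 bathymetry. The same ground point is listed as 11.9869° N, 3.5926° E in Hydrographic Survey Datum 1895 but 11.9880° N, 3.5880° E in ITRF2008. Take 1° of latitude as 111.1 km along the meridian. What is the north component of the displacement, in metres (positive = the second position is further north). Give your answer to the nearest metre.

ΔN = 122 m

Δφ = 11.9880° − 11.9869° = +0.0011°; Δλ = 3.5880° − 3.5926° = -0.0046°.
ΔN = Δφ × 111100 = 122.2 m; ΔE = Δλ × 111100 × cos(11.9869°) = -0.0046 × 111100 × 0.978195 = -499.9 m.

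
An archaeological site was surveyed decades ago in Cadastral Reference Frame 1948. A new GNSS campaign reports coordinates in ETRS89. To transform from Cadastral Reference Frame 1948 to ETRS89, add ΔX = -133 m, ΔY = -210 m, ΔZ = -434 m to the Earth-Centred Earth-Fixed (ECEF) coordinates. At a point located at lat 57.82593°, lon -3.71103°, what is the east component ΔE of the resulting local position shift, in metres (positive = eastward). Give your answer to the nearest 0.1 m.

ΔE = -218.2 m

At φ = 57.82593°, λ = -3.71103°: sin φ = 0.846434, cos φ = 0.532493, sin λ = -0.064724, cos λ = 0.997903.
ΔE = −sin λ·ΔX + cos λ·ΔY = −(-0.064724)·(-133) + (0.997903)·(-210) = -218.17 m.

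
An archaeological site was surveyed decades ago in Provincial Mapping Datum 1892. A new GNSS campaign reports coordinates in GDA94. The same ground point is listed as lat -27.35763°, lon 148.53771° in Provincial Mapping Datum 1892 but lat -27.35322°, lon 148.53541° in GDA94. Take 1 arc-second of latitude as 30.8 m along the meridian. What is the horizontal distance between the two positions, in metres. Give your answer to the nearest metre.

Δφ = -27.35322° − -27.35763° = +0.00441°; Δλ = 148.53541° − 148.53771° = -0.00230°.
1° of latitude = 3600 × 30.80 = 110880 m.
ΔN = Δφ × 110880 = 489.0 m; ΔE = Δλ × 110880 × cos(-27.35763°) = -0.00230 × 110880 × 0.888155 = -226.5 m.
Distance = √(ΔE² + ΔN²) = √((-226.5)² + 489.0²) = 538.9 m.

539 m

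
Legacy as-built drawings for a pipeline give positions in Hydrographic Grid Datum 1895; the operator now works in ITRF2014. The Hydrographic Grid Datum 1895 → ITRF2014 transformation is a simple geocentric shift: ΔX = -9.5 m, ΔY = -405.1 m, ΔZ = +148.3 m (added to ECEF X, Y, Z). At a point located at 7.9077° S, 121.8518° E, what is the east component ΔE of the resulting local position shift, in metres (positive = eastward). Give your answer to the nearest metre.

ΔE = 222 m

The local east axis at (φ, λ) is (−sin λ, cos λ, 0), so ΔE = −sin(121.8518°)·(-9.5) + cos(121.8518°)·(-405.1) = 221.85 m.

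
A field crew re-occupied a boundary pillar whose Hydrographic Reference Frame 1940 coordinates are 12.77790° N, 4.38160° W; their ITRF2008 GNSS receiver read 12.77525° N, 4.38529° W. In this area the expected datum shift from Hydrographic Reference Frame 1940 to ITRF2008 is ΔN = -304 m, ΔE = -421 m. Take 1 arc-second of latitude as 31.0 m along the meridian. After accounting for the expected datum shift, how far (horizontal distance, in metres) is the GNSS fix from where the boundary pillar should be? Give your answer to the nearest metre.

Observed coordinate differences: Δφ = -0.00265°, Δλ = -0.00369°.
Converting to metres (1° lat = 111600 m, cos φ = 0.975235): observed ΔN = -295.7 m, observed ΔE = -401.6 m.
Subtracting the expected shift leaves a residual of -295.7 − (-304) = 8.3 m north and -401.6 − (-421) = 19.4 m east.
Residual distance = √(8.3² + 19.4²) = 21.1 m.

21 m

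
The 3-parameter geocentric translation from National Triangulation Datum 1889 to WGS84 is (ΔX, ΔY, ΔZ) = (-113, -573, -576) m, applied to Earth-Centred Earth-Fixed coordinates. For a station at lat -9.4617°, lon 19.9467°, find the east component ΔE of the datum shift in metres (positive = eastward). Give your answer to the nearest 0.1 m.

The local east axis at (φ, λ) is (−sin λ, cos λ, 0), so ΔE = −sin(19.9467°)·(-113) + cos(19.9467°)·(-573) = -500.08 m.

ΔE = -500.1 m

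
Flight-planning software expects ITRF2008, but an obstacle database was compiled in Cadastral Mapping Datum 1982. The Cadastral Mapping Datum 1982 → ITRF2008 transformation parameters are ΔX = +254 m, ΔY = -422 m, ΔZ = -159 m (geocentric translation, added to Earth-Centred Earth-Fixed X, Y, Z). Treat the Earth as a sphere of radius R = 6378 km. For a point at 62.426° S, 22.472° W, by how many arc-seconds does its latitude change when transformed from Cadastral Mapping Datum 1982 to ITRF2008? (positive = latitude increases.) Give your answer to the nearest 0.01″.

sin φ = -0.886414, cos φ = 0.462894, sin λ = -0.382232, cos λ = 0.924066.
North component: ΔN = −sin φ cos λ·ΔX − sin φ sin λ·ΔY + cos φ·ΔZ = −(-0.886414)(0.924066)(254) − (-0.886414)(-0.382232)(-422) + (0.462894)(-159) = 277.43 m.
1° of latitude spans πR/180 = 111317 m, so Δφ = 277.43 / 111317 × 3600 = 8.972″.

Δφ = 8.97″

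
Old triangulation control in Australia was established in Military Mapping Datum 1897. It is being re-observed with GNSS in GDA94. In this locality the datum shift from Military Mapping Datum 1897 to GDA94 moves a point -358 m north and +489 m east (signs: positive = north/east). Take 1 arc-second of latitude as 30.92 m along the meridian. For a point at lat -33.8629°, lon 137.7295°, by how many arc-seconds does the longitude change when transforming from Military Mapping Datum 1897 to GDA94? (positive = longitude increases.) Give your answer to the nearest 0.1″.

At latitude -33.8629°, cos φ = 0.830373.
1″ of longitude at this latitude = 30.92 × cos φ = 25.6751 m, so Δλ = 489.0 / 25.6751 = 19.046″.

Δλ = 19.0″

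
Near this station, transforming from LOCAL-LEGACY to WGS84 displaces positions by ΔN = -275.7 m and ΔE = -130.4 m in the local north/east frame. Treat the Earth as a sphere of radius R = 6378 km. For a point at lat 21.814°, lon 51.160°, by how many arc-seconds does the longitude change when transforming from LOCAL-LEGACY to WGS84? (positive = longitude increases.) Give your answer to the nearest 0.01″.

At latitude 21.814°, cos φ = 0.928395.
One radian of longitude at latitude φ spans R cos φ, so Δλ = ΔE / (R cos φ) = -130.4 / (6378000 × 0.928395) = -2.2022e-05 rad = -4.542″.

Δλ = -4.54″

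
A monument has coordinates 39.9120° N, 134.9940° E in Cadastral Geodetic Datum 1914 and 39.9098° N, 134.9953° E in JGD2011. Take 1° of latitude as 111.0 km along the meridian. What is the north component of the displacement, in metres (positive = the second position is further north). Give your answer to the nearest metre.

Δφ = 39.9098° − 39.9120° = -0.0022°; Δλ = 134.9953° − 134.9940° = +0.0013°.
ΔN = Δφ × 111000 = -244.2 m; ΔE = Δλ × 111000 × cos(39.9120°) = +0.0013 × 111000 × 0.767031 = 110.7 m.

ΔN = -244 m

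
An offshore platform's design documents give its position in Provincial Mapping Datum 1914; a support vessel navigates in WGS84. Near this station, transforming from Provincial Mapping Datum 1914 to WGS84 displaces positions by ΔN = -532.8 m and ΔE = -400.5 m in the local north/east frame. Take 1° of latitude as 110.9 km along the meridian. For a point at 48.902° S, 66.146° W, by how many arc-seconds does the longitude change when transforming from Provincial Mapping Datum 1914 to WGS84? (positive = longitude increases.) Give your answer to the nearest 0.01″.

Δλ = -19.78″

At latitude -48.902°, cos φ = 0.657349.
1° of longitude at this latitude = 110.9 × cos φ = 72.90 km, so Δλ = -400.5 / 72900.0 = -0.0054938° = -19.778″.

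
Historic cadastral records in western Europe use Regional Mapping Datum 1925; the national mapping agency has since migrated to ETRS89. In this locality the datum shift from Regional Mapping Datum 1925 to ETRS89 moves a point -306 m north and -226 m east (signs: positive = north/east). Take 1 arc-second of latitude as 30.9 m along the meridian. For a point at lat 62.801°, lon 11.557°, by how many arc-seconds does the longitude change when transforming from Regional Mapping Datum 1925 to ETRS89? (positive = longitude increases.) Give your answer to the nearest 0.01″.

Δλ = -16.00″

At latitude 62.801°, cos φ = 0.457082.
1″ of longitude at this latitude = 30.90 × cos φ = 14.1238 m, so Δλ = -226.0 / 14.1238 = -16.001″.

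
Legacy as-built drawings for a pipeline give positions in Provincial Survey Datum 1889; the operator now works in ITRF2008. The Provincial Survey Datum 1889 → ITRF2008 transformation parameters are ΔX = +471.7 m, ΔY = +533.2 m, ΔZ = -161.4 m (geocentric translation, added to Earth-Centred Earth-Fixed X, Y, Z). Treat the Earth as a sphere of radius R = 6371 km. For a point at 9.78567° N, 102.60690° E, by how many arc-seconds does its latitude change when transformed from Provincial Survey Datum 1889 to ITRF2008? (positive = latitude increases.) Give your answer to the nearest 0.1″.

sin φ = 0.169963, cos φ = 0.985450, sin λ = 0.975890, cos λ = -0.218261.
North component: ΔN = −sin φ cos λ·ΔX − sin φ sin λ·ΔY + cos φ·ΔZ = −(0.169963)(-0.218261)(471.7) − (0.169963)(0.975890)(533.2) + (0.985450)(-161.4) = -229.99 m.
1° of latitude spans πR/180 = 111195 m, so Δφ = -229.99 / 111195 × 3600 = -7.446″.

Δφ = -7.4″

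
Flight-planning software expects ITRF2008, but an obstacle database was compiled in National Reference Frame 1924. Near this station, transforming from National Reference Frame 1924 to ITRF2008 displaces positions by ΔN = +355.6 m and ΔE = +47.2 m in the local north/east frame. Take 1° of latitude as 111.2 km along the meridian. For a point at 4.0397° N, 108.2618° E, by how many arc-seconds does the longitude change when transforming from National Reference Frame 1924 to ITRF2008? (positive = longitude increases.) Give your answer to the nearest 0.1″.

Δλ = 1.5″

At latitude 4.0397°, cos φ = 0.997515.
1° of longitude at this latitude = 111.2 × cos φ = 110.92 km, so Δλ = 47.2 / 110923.7 = 0.0004255° = 1.532″.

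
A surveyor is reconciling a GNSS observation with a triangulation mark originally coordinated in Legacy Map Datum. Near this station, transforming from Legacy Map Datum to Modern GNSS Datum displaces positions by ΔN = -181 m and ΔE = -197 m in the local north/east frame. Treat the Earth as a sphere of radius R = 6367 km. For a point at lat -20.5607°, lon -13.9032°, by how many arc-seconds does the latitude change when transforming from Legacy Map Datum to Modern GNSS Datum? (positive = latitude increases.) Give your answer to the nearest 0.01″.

Δφ = -5.86″

On a sphere of radius R, 1 rad of latitude = R, so Δφ = ΔN / R = -181.0 / 6367000 = -2.8428e-05 rad = -5.864″.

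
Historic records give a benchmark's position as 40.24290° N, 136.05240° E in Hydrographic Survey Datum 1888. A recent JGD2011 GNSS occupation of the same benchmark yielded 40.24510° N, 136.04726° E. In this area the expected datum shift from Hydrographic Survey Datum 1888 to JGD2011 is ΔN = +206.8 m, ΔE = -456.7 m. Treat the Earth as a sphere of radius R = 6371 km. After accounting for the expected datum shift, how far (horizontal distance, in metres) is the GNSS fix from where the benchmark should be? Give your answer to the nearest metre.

43 m

Observed coordinate differences: Δφ = +0.00220°, Δλ = -0.00514°.
Converting to metres (1° lat = 111195 m, cos φ = 0.763313): observed ΔN = 244.6 m, observed ΔE = -436.3 m.
Subtracting the expected shift leaves a residual of 244.6 − (206.8) = 37.8 m north and -436.3 − (-456.7) = 20.4 m east.
Residual distance = √(37.8² + 20.4²) = 43.0 m.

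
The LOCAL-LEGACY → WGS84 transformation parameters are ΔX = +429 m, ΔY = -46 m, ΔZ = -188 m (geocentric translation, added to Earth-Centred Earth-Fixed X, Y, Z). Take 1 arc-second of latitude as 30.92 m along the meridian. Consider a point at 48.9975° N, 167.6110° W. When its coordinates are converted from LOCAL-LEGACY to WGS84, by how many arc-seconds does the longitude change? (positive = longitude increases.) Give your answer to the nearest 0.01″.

Δλ = 6.75″

sin φ = 0.754681, cos φ = 0.656092, sin λ = -0.214548, cos λ = -0.976713.
East component: ΔE = −sin λ·ΔX + cos λ·ΔY = −(-0.214548)(429) + (-0.976713)(-46) = 136.97 m.
1° of latitude spans 3600 × 30.92 = 111312 m; at latitude φ, 1° of longitude spans that × cos φ = 73030.9 m, so Δλ = 136.97 / 73030.9 × 3600 = 6.752″.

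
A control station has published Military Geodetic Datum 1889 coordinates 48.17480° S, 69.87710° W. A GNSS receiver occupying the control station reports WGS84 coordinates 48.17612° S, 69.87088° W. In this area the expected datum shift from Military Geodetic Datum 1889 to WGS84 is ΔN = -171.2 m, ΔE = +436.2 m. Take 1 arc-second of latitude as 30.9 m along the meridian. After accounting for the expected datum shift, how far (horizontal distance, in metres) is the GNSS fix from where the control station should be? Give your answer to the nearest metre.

Observed coordinate differences: Δφ = -0.00132°, Δλ = +0.00622°.
Converting to metres (1° lat = 111240 m, cos φ = 0.666860): observed ΔN = -146.8 m, observed ΔE = 461.4 m.
Subtracting the expected shift leaves a residual of -146.8 − (-171.2) = 24.4 m north and 461.4 − (436.2) = 25.2 m east.
Residual distance = √(24.4² + 25.2²) = 35.1 m.

35 m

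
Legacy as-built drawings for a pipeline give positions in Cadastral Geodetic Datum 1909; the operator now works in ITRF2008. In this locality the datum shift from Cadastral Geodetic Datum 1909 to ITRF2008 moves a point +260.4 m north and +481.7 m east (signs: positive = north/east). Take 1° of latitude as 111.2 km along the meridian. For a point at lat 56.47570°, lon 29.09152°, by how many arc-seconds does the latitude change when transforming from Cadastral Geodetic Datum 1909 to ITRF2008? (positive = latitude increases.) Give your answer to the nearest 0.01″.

1° of latitude = 111.2 km, so Δφ = 260.4 / 111200 = 0.0023417° = 8.430″.

Δφ = 8.43″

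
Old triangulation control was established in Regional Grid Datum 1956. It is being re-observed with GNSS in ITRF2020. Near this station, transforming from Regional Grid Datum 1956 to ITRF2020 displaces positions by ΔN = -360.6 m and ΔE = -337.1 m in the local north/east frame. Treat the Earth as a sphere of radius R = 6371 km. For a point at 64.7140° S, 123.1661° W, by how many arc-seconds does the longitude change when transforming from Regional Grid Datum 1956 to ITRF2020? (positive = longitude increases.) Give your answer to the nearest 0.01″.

At latitude -64.7140°, cos φ = 0.427137.
One radian of longitude at latitude φ spans R cos φ, so Δλ = ΔE / (R cos φ) = -337.1 / (6371000 × 0.427137) = -1.2388e-04 rad = -25.551″.

Δλ = -25.55″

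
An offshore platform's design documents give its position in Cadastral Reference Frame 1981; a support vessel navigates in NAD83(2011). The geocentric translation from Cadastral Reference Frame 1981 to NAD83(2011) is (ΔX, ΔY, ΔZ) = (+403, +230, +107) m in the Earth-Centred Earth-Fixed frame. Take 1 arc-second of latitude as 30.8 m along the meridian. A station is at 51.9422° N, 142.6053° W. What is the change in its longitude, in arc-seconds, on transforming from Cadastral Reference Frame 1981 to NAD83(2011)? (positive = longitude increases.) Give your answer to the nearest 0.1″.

Δλ = 3.3″

sin φ = 0.787389, cos φ = 0.616456, sin λ = -0.607302, cos λ = -0.794471.
East component: ΔE = −sin λ·ΔX + cos λ·ΔY = −(-0.607302)(403) + (-0.794471)(230) = 62.01 m.
1° of latitude spans 3600 × 30.80 = 110880 m; at latitude φ, 1° of longitude spans that × cos φ = 68352.7 m, so Δλ = 62.01 / 68352.7 × 3600 = 3.266″.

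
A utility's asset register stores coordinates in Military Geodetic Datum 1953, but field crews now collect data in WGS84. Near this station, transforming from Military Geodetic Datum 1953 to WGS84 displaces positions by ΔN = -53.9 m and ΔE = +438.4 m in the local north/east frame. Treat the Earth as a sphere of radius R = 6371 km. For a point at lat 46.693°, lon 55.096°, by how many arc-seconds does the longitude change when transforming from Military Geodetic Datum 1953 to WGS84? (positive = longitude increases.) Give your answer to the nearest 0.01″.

At latitude 46.693°, cos φ = 0.685907.
One radian of longitude at latitude φ spans R cos φ, so Δλ = ΔE / (R cos φ) = 438.4 / (6371000 × 0.685907) = 1.0032e-04 rad = 20.693″.

Δλ = 20.69″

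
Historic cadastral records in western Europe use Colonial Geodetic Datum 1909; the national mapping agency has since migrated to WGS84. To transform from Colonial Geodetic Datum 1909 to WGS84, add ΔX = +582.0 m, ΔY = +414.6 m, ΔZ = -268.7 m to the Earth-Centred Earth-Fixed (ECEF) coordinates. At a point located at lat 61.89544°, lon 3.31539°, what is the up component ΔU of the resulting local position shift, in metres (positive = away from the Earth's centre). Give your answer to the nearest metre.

The local up (radial) axis is (cos φ cos λ, cos φ sin λ, sin φ), giving ΔU = 273.711 + 11.295 − 237.017 = 47.99 m.

ΔU = 48 m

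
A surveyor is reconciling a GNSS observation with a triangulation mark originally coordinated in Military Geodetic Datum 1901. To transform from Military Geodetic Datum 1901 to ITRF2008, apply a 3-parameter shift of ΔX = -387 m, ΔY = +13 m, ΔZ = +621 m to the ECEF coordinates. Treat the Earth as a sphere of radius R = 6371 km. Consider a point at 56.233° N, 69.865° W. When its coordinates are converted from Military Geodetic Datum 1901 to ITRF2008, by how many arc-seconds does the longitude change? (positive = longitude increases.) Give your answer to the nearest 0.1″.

Δλ = -20.9″

sin φ = 0.831305, cos φ = 0.555817, sin λ = -0.938884, cos λ = 0.344233.
East component: ΔE = −sin λ·ΔX + cos λ·ΔY = −(-0.938884)(-387) + (0.344233)(13) = -358.87 m.
1° of latitude spans πR/180 = 111195 m; at latitude φ, 1° of longitude spans that × cos φ = 61804.0 m, so Δλ = -358.87 / 61804.0 × 3600 = -20.904″.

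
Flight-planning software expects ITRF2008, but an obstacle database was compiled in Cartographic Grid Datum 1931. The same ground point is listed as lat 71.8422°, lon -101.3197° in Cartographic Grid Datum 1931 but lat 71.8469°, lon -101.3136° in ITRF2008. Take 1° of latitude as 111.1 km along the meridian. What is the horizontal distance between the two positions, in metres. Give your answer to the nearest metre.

563 m

Δφ = 71.8469° − 71.8422° = +0.0047°; Δλ = -101.3136° − -101.3197° = +0.0061°.
ΔN = Δφ × 111100 = 522.2 m; ΔE = Δλ × 111100 × cos(71.8422°) = +0.0061 × 111100 × 0.311635 = 211.2 m.
Distance = √(ΔE² + ΔN²) = √(211.2² + 522.2²) = 563.3 m.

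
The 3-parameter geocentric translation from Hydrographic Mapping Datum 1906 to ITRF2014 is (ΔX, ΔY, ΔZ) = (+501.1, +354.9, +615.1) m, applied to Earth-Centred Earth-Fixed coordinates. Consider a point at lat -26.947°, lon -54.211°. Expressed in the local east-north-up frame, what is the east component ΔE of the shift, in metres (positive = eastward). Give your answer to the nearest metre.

At φ = -26.947°, λ = -54.211°: sin φ = -0.453166, cos φ = 0.891426, sin λ = -0.811176, cos λ = 0.584802.
ΔE = −sin λ·ΔX + cos λ·ΔY = −(-0.811176)·(501.1) + (0.584802)·(354.9) = 614.03 m.

ΔE = 614 m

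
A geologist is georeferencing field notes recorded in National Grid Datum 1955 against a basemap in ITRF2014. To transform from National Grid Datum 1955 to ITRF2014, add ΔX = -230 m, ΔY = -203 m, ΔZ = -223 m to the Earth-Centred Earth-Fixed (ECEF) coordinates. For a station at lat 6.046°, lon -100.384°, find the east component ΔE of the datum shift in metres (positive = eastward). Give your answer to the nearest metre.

ΔE = -190 m

At φ = 6.046°, λ = -100.384°: sin φ = 0.105327, cos φ = 0.994438, sin λ = -0.983622, cos λ = -0.180244.
ΔE = −sin λ·ΔX + cos λ·ΔY = −(-0.983622)·(-230) + (-0.180244)·(-203) = -189.64 m.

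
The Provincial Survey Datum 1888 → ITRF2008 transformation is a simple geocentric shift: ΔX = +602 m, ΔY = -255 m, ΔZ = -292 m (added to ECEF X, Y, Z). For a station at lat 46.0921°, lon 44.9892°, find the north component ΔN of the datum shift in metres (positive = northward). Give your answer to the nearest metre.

ΔN = -379 m

At φ = 46.0921°, λ = 44.9892°: sin φ = 0.720455, cos φ = 0.693501, sin λ = 0.706973, cos λ = 0.707240.
ΔN = −sin φ cos λ·ΔX − sin φ sin λ·ΔY + cos φ·ΔZ = −(0.720455)(0.707240)(602) − (0.720455)(0.706973)(-255) + (0.693501)(-292) = -379.36 m.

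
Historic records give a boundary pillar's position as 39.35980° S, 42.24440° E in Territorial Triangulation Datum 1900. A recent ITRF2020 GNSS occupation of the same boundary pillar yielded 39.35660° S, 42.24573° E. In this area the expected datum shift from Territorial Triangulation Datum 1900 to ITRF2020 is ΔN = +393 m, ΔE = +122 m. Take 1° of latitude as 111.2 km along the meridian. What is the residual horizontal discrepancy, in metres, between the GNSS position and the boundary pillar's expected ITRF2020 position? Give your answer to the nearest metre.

38 m

Observed coordinate differences: Δφ = +0.00320°, Δλ = +0.00133°.
Converting to metres (1° lat = 111200 m, cos φ = 0.773179): observed ΔN = 355.8 m, observed ΔE = 114.4 m.
Subtracting the expected shift leaves a residual of 355.8 − (393) = -37.2 m north and 114.4 − (122) = -7.6 m east.
Residual distance = √((-37.2)² + (-7.6)²) = 37.9 m.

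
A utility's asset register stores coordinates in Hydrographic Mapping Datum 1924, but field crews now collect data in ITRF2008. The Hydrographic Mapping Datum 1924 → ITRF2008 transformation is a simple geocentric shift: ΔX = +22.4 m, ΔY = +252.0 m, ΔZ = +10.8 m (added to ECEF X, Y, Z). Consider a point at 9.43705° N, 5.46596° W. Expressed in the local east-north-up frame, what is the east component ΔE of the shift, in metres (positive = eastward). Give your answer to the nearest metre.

ΔE = 253 m

The local east axis at (φ, λ) is (−sin λ, cos λ, 0), so ΔE = −sin(-5.46596°)·22.4 + cos(-5.46596°)·252.0 = 252.99 m.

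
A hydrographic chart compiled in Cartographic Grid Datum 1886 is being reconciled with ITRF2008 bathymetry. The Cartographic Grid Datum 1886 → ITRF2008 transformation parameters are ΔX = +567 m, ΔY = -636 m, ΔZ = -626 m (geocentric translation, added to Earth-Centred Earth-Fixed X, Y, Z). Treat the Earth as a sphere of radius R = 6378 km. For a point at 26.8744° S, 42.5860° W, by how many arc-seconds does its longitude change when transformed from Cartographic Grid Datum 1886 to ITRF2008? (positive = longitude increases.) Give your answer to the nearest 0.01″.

Δλ = -3.07″

sin φ = -0.452036, cos φ = 0.892000, sin λ = -0.676696, cos λ = 0.736262.
East component: ΔE = −sin λ·ΔX + cos λ·ΔY = −(-0.676696)(567) + (0.736262)(-636) = -84.58 m.
1° of latitude spans πR/180 = 111317 m; at latitude φ, 1° of longitude spans that × cos φ = 99294.8 m, so Δλ = -84.58 / 99294.8 × 3600 = -3.066″.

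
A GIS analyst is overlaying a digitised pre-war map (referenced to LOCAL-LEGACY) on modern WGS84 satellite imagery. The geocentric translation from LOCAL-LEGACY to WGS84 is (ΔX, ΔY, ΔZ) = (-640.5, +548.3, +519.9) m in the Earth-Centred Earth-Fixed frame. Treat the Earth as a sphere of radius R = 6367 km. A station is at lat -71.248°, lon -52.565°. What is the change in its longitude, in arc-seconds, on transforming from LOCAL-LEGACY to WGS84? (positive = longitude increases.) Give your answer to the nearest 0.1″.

sin φ = -0.946919, cos φ = 0.321473, sin λ = -0.794043, cos λ = 0.607861.
East component: ΔE = −sin λ·ΔX + cos λ·ΔY = −(-0.794043)(-640.5) + (0.607861)(548.3) = -175.29 m.
1° of latitude spans πR/180 = 111125 m; at latitude φ, 1° of longitude spans that × cos φ = 35723.7 m, so Δλ = -175.29 / 35723.7 × 3600 = -17.665″.

Δλ = -17.7″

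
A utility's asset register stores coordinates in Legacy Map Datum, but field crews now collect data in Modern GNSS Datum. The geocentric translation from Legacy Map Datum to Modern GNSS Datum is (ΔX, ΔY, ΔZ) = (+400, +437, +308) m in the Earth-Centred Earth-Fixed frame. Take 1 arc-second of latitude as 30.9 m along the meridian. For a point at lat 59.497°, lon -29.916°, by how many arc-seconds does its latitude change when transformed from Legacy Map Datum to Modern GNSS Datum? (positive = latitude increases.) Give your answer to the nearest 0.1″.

Δφ = 1.5″

sin φ = 0.861603, cos φ = 0.507583, sin λ = -0.498730, cos λ = 0.866758.
North component: ΔN = −sin φ cos λ·ΔX − sin φ sin λ·ΔY + cos φ·ΔZ = −(0.861603)(0.866758)(400) − (0.861603)(-0.498730)(437) + (0.507583)(308) = 45.40 m.
1° of latitude spans 3600 × 30.90 = 111240 m, so Δφ = 45.40 / 111240 × 3600 = 1.469″.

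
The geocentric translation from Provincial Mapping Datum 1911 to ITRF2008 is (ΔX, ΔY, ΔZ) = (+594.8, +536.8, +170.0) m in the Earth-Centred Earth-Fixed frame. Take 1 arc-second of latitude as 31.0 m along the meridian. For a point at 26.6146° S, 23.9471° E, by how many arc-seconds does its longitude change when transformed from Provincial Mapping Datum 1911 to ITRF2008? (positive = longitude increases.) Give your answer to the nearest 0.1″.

Δλ = 9.0″

sin φ = -0.447987, cos φ = 0.894040, sin λ = 0.405893, cos λ = 0.913921.
East component: ΔE = −sin λ·ΔX + cos λ·ΔY = −(0.405893)(594.8) + (0.913921)(536.8) = 249.17 m.
1° of latitude spans 3600 × 31.00 = 111600 m; at latitude φ, 1° of longitude spans that × cos φ = 99774.9 m, so Δλ = 249.17 / 99774.9 × 3600 = 8.990″.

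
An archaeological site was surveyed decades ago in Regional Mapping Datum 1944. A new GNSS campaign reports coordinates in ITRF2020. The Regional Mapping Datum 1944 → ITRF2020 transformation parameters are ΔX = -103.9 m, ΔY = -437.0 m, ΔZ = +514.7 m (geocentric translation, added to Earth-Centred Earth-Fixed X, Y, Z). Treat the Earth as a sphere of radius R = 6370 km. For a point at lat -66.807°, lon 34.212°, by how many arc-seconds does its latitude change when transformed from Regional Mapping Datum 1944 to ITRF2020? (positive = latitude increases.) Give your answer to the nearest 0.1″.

Δφ = -3.3″

sin φ = -0.919183, cos φ = 0.393830, sin λ = 0.562257, cos λ = 0.826963.
North component: ΔN = −sin φ cos λ·ΔX − sin φ sin λ·ΔY + cos φ·ΔZ = −(-0.919183)(0.826963)(-103.9) − (-0.919183)(0.562257)(-437.0) + (0.393830)(514.7) = -102.12 m.
1° of latitude spans πR/180 = 111177 m, so Δφ = -102.12 / 111177 × 3600 = -3.307″.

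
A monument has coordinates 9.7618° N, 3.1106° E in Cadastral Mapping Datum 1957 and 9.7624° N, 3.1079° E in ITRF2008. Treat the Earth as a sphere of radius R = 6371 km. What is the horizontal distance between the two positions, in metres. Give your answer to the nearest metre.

Δφ = 9.7624° − 9.7618° = +0.0006°; Δλ = 3.1079° − 3.1106° = -0.0027°.
1° along a meridian = πR/180 = 111195 m.
ΔN = Δφ × 111195 = 66.7 m; ΔE = Δλ × 111195 × cos(9.7618°) = -0.0027 × 111195 × 0.985521 = -295.9 m.
Distance = √(ΔE² + ΔN²) = √((-295.9)² + 66.7²) = 303.3 m.

303 m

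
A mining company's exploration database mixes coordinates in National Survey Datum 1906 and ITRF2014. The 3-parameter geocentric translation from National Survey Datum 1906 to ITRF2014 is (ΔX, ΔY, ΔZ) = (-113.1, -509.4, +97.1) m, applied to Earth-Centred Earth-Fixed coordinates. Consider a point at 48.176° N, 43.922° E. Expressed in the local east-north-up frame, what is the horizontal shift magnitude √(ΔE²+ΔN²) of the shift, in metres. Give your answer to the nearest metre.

At φ = 48.176°, λ = 43.922°: sin φ = 0.745197, cos φ = 0.666845, sin λ = 0.693678, cos λ = 0.720285.
ΔE = −sin λ·ΔX + cos λ·ΔY = −(0.693678)·(-113.1) + (0.720285)·(-509.4) = -288.46 m.
ΔN = −sin φ cos λ·ΔX − sin φ sin λ·ΔY + cos φ·ΔZ = −(0.745197)(0.720285)(-113.1) − (0.745197)(0.693678)(-509.4) + (0.666845)(97.1) = 388.78 m.
Horizontal magnitude = √(ΔE² + ΔN²) = √((-288.46)² + 388.78²) = 484.11 m.

484 m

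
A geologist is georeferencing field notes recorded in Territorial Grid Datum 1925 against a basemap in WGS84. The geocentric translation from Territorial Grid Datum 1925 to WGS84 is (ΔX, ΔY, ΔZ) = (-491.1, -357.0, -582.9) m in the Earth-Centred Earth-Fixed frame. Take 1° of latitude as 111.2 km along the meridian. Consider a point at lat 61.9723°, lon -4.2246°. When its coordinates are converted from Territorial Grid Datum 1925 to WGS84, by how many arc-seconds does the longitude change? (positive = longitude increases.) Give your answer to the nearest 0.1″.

sin φ = 0.882721, cos φ = 0.469898, sin λ = -0.073666, cos λ = 0.997283.
East component: ΔE = −sin λ·ΔX + cos λ·ΔY = −(-0.073666)(-491.1) + (0.997283)(-357.0) = -392.21 m.
1° of latitude spans 111200 m; at latitude φ, 1° of longitude spans that × cos φ = 52252.7 m, so Δλ = -392.21 / 52252.7 × 3600 = -27.022″.

Δλ = -27.0″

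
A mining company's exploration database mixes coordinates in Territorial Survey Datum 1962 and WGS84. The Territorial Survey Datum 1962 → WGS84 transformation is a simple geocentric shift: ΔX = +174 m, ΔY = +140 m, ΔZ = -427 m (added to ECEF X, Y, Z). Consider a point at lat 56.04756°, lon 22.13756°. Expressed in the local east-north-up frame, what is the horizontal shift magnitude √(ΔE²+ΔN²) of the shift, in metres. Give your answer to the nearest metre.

421 m

At φ = 56.04756°, λ = 22.13756°: sin φ = 0.829501, cos φ = 0.558505, sin λ = 0.376832, cos λ = 0.926282.
ΔE = −sin λ·ΔX + cos λ·ΔY = −(0.376832)·(174) + (0.926282)·(140) = 64.11 m.
ΔN = −sin φ cos λ·ΔX − sin φ sin λ·ΔY + cos φ·ΔZ = −(0.829501)(0.926282)(174) − (0.829501)(0.376832)(140) + (0.558505)(-427) = -415.94 m.
Horizontal magnitude = √(ΔE² + ΔN²) = √(64.11² + (-415.94)²) = 420.85 m.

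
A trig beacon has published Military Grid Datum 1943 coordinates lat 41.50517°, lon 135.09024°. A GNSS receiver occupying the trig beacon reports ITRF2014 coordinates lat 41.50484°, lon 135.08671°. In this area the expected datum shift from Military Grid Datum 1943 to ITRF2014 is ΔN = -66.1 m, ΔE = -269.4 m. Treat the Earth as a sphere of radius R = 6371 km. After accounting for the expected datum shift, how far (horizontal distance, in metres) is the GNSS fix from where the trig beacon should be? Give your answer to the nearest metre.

Observed coordinate differences: Δφ = -0.00033°, Δλ = -0.00353°.
Converting to metres (1° lat = 111195 m, cos φ = 0.748896): observed ΔN = -36.7 m, observed ΔE = -294.0 m.
Subtracting the expected shift leaves a residual of -36.7 − (-66.1) = 29.4 m north and -294.0 − (-269.4) = -24.6 m east.
Residual distance = √(29.4² + (-24.6)²) = 38.3 m.

38 m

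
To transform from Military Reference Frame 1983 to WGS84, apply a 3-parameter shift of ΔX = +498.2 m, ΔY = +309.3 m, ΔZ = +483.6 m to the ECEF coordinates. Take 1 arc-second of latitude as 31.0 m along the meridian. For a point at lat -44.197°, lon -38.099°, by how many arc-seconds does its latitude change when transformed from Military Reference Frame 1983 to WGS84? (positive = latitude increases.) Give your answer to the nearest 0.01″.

Δφ = 15.71″

sin φ = -0.697128, cos φ = 0.716947, sin λ = -0.617022, cos λ = 0.786946.
North component: ΔN = −sin φ cos λ·ΔX − sin φ sin λ·ΔY + cos φ·ΔZ = −(-0.697128)(0.786946)(498.2) − (-0.697128)(-0.617022)(309.3) + (0.716947)(483.6) = 486.99 m.
1° of latitude spans 3600 × 31.00 = 111600 m, so Δφ = 486.99 / 111600 × 3600 = 15.709″.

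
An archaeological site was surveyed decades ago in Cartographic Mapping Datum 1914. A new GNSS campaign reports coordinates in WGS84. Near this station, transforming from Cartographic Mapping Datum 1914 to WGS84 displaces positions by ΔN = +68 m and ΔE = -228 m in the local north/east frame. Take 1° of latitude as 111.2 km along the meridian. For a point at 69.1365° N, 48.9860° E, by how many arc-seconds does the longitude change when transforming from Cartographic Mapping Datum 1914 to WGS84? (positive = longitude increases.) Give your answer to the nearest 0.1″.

At latitude 69.1365°, cos φ = 0.356143.
1° of longitude at this latitude = 111.2 × cos φ = 39.60 km, so Δλ = -228.0 / 39603.1 = -0.0057571° = -20.726″.

Δλ = -20.7″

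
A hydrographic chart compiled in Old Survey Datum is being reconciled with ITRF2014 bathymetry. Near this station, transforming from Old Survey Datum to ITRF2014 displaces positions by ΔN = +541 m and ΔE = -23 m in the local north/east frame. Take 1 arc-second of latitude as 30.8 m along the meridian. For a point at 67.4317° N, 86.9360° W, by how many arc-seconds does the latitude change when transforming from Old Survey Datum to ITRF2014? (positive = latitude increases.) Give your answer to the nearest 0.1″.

1″ of latitude = 30.80 m, so Δφ = 541.0 / 30.80 = 17.565″.

Δφ = 17.6″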